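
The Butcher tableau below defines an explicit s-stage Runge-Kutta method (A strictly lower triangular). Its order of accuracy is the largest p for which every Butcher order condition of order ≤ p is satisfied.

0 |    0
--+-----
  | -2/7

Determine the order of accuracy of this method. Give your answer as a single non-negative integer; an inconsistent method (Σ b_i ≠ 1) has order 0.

b = (-2/7)
c = (0)
Σ b_i: (-2/7)·1 = -2/7 ≠ 1 ⇒ order 0.

0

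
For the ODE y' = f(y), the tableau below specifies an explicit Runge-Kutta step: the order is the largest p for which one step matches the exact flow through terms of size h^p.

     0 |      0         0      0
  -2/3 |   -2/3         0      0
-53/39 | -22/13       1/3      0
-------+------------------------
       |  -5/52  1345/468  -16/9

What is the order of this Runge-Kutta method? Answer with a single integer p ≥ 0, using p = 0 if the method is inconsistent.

b = (-5/52, 1345/468, -16/9)
c = (0, -2/3, -53/39)
Ac = (0, 0, -2/9)
Σ b_i: (-5/52)·1 + 1345/468·1 + (-16/9)·1 = 1 ✓
b·c: 1345/468·(-2/3) + (-16/9)·(-53/39) = 1/2 ✓
b·c²: 1345/468·4/9 + (-16/9)·2809/1521 = -339/169 ≠ 1/3 ⇒ order 2.
b·Ac: (-16/9)·(-2/9) = 32/81 ≠ 1/6

2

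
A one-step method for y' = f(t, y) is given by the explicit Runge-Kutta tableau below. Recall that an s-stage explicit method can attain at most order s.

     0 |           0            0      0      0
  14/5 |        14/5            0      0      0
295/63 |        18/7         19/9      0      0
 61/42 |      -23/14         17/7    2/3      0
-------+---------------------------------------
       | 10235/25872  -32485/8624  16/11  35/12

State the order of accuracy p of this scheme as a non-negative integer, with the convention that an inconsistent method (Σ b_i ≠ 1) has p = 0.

2

b = (10235/25872, -32485/8624, 16/11, 35/12)
c = (0, 14/5, 295/63, 61/42)
Ac = (0, 0, 266/45, 9376/945)
Σ b_i: 10235/25872·1 + (-32485/8624)·1 + 16/11·1 + 35/12·1 = 1 ✓
b·c: (-32485/8624)·14/5 + 16/11·295/63 + 35/12·61/42 = 1/2 ✓
b·c²: (-32485/8624)·196/25 + 16/11·87025/3969 + 35/12·3721/1764 = 29734403/3492720 ≠ 1/3 ⇒ order 2.
b·Ac: 16/11·266/45 + 35/12·9376/945 = 167224/4455 ≠ 1/6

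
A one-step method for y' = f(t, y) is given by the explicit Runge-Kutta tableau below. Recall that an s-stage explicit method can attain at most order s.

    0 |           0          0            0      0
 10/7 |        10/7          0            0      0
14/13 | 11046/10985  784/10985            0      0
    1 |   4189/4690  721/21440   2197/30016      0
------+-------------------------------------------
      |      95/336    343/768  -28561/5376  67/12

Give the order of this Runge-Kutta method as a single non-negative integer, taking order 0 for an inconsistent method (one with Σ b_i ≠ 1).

b = (95/336, 343/768, -28561/5376, 67/12)
c = (0, 10/7, 14/13, 1)
Ac = (0, 0, 224/2197, 17/134)
Σ b_i: 95/336·1 + 343/768·1 + (-28561/5376)·1 + 67/12·1 = 1 ✓
b·c: 343/768·10/7 + (-28561/5376)·14/13 + 67/12·1 = 1/2 ✓
b·c²: 343/768·100/49 + (-28561/5376)·196/169 + 67/12·1 = 1/3 ✓
b·Ac: (-28561/5376)·224/2197 + 67/12·17/134 = 1/6 ✓
b·c³: 343/768·1000/343 + (-28561/5376)·2744/2197 + 67/12·1 = 1/4 ✓
b·(c∘Ac): (-28561/5376)·3136/28561 + 67/12·17/134 = 1/8 ✓
b·Ac²: (-28561/5376)·320/2197 + 67/12·72/469 = 1/12 ✓
b·A²c: 67/12·1/134 = 1/24 ✓; 4 stages ⇒ order 4.

4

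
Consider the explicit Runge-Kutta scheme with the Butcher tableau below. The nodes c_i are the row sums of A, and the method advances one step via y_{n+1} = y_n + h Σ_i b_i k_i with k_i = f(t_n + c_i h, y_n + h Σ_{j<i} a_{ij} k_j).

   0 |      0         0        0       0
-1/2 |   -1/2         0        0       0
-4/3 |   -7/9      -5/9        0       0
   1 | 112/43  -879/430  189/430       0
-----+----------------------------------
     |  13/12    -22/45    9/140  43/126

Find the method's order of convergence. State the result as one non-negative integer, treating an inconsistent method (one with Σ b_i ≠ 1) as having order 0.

4

b = (13/12, -22/45, 9/140, 43/126)
c = (0, -1/2, -4/3, 1)
Ac = (0, 0, 5/18, 75/172)
Σ b_i: 13/12·1 + (-22/45)·1 + 9/140·1 + 43/126·1 = 1 ✓
b·c: (-22/45)·(-1/2) + 9/140·(-4/3) + 43/126·1 = 1/2 ✓
b·c²: (-22/45)·1/4 + 9/140·16/9 + 43/126·1 = 1/3 ✓
b·Ac: 9/140·5/18 + 43/126·75/172 = 1/6 ✓
b·c³: (-22/45)·(-1/8) + 9/140·(-64/27) + 43/126·1 = 1/4 ✓
b·(c∘Ac): 9/140·(-10/27) + 43/126·75/172 = 1/8 ✓
b·Ac²: 9/140·(-5/36) + 43/126·93/344 = 1/12 ✓
b·A²c: 43/126·21/172 = 1/24 ✓; 4 stages ⇒ order 4.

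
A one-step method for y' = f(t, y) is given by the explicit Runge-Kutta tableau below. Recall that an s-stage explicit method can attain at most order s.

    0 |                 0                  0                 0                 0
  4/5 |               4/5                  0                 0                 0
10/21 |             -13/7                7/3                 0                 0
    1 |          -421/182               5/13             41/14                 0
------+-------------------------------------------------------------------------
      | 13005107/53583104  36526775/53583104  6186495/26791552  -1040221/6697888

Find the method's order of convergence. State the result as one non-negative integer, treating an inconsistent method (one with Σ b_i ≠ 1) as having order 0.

3

b = (13005107/53583104, 36526775/53583104, 6186495/26791552, -1040221/6697888)
c = (0, 4/5, 10/21, 1)
Ac = (0, 0, 28/15, 3253/1911)
Σ b_i: 13005107/53583104·1 + 36526775/53583104·1 + 6186495/26791552·1 + (-1040221/6697888)·1 = 1 ✓
b·c: 36526775/53583104·4/5 + 6186495/26791552·10/21 + (-1040221/6697888)·1 = 1/2 ✓
b·c²: 36526775/53583104·16/25 + 6186495/26791552·100/441 + (-1040221/6697888)·1 = 1/3 ✓
b·Ac: 6186495/26791552·28/15 + (-1040221/6697888)·3253/1911 = 1/6 ✓
b·c³: 36526775/53583104·64/125 + 6186495/26791552·1000/9261 + (-1040221/6697888)·1 = 461316419/2109834720 ≠ 1/4 ⇒ order 3.
b·(c∘Ac): 6186495/26791552·8/9 + (-1040221/6697888)·3253/1911 = -1187819/20093664 ≠ 1/8
b·Ac²: 6186495/26791552·112/75 + (-1040221/6697888)·182642/200655 = 214638713/1054917360 ≠ 1/12
b·A²c: (-1040221/6697888)·82/15 = -42649061/50234160 ≠ 1/24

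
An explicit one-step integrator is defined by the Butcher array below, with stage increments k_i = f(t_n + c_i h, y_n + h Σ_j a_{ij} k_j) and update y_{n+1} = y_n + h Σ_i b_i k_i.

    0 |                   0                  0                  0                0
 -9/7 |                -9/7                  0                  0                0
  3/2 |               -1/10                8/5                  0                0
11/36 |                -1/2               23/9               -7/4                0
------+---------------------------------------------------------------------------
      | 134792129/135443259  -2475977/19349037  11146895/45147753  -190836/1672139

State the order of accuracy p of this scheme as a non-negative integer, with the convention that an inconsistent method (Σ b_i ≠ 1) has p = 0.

b = (134792129/135443259, -2475977/19349037, 11146895/45147753, -190836/1672139)
c = (0, -9/7, 3/2, 11/36)
Ac = (0, 0, -72/35, -331/56)
Σ b_i: 134792129/135443259·1 + (-2475977/19349037)·1 + 11146895/45147753·1 + (-190836/1672139)·1 = 1 ✓
b·c: (-2475977/19349037)·(-9/7) + 11146895/45147753·3/2 + (-190836/1672139)·11/36 = 1/2 ✓
b·c²: (-2475977/19349037)·81/49 + 11146895/45147753·9/4 + (-190836/1672139)·121/1296 = 1/3 ✓
b·Ac: 11146895/45147753·(-72/35) + (-190836/1672139)·(-331/56) = 1/6 ✓
b·c³: (-2475977/19349037)·(-729/343) + 11146895/45147753·27/8 + (-190836/1672139)·1331/46656 = 1857430513/1685516112 ≠ 1/4 ⇒ order 3.
b·(c∘Ac): 11146895/45147753·(-108/35) + (-190836/1672139)·(-3641/2016) = -52039187/93639784 ≠ 1/8
b·Ac²: 11146895/45147753·648/245 + (-190836/1672139)·225/784 = 4148691/6688556 ≠ 1/12
b·A²c: (-190836/1672139)·18/5 = -3435048/8360695 ≠ 1/24

3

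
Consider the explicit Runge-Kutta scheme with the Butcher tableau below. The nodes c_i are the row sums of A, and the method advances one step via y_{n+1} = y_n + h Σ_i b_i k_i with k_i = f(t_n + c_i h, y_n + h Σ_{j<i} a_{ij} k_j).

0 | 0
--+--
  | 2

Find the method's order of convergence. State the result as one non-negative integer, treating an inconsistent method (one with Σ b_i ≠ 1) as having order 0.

0

b = (2)
c = (0)
Σ b_i: 2·1 = 2 ≠ 1 ⇒ order 0.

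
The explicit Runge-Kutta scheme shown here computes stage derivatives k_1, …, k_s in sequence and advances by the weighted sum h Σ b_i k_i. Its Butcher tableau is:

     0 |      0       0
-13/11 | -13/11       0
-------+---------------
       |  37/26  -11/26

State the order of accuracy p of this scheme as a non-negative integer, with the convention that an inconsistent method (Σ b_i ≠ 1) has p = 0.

b = (37/26, -11/26)
c = (0, -13/11)
Σ b_i: 37/26·1 + (-11/26)·1 = 1 ✓
b·c: (-11/26)·(-13/11) = 1/2 ✓; 2 stages ⇒ order 2.

2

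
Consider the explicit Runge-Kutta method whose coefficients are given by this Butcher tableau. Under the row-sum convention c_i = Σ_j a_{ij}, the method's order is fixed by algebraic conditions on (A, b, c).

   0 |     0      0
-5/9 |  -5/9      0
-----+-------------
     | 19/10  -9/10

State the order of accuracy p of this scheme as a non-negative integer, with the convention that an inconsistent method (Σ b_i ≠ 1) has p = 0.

b = (19/10, -9/10)
c = (0, -5/9)
Σ b_i: 19/10·1 + (-9/10)·1 = 1 ✓
b·c: (-9/10)·(-5/9) = 1/2 ✓; 2 stages ⇒ order 2.

2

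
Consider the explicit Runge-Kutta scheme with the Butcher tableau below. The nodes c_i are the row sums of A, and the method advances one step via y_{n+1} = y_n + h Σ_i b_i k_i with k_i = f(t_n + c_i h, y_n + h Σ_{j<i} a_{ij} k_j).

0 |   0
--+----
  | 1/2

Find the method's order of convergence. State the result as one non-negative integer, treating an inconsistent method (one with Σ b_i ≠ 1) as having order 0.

b = (1/2)
c = (0)
Σ b_i: 1/2·1 = 1/2 ≠ 1 ⇒ order 0.

0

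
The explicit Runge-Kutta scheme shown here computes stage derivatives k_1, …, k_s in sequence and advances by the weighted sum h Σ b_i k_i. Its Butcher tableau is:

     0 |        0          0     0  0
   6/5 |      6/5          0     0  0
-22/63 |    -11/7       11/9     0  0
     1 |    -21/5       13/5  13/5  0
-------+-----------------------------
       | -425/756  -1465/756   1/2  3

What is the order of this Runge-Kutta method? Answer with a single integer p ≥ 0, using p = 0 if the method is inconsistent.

b = (-425/756, -1465/756, 1/2, 3)
c = (0, 6/5, -22/63, 1)
Ac = (0, 0, 22/15, 3484/1575)
Σ b_i: (-425/756)·1 + (-1465/756)·1 + 1/2·1 + 3·1 = 1 ✓
b·c: (-1465/756)·6/5 + 1/2·(-22/63) + 3·1 = 1/2 ✓
b·c²: (-1465/756)·36/25 + 1/2·484/3969 + 3·1 = 5368/19845 ≠ 1/3 ⇒ order 2.
b·Ac: 1/2·22/15 + 3·3484/1575 = 3869/525 ≠ 1/6

2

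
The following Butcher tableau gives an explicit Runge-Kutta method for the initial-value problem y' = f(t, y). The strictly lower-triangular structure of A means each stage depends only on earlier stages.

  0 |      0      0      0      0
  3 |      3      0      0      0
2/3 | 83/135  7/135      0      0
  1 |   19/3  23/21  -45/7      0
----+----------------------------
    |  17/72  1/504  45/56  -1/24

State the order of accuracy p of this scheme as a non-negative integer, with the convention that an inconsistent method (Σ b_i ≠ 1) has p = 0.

4

b = (17/72, 1/504, 45/56, -1/24)
c = (0, 3, 2/3, 1)
Ac = (0, 0, 7/45, -1)
Σ b_i: 17/72·1 + 1/504·1 + 45/56·1 + (-1/24)·1 = 1 ✓
b·c: 1/504·3 + 45/56·2/3 + (-1/24)·1 = 1/2 ✓
b·c²: 1/504·9 + 45/56·4/9 + (-1/24)·1 = 1/3 ✓
b·Ac: 45/56·7/45 + (-1/24)·(-1) = 1/6 ✓
b·c³: 1/504·27 + 45/56·8/27 + (-1/24)·1 = 1/4 ✓
b·(c∘Ac): 45/56·14/135 + (-1/24)·(-1) = 1/8 ✓
b·Ac²: 45/56·7/15 + (-1/24)·7 = 1/12 ✓
b·A²c: (-1/24)·(-1) = 1/24 ✓; 4 stages ⇒ order 4.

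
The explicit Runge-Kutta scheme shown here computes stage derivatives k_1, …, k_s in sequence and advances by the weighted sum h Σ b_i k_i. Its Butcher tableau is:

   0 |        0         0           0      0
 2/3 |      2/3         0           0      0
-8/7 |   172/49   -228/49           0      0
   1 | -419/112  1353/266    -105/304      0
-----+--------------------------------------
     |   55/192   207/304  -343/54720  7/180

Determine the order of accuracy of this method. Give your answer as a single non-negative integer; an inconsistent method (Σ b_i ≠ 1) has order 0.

4

b = (55/192, 207/304, -343/54720, 7/180)
c = (0, 2/3, -8/7, 1)
Ac = (0, 0, -152/49, 53/14)
Σ b_i: 55/192·1 + 207/304·1 + (-343/54720)·1 + 7/180·1 = 1 ✓
b·c: 207/304·2/3 + (-343/54720)·(-8/7) + 7/180·1 = 1/2 ✓
b·c²: 207/304·4/9 + (-343/54720)·64/49 + 7/180·1 = 1/3 ✓
b·Ac: (-343/54720)·(-152/49) + 7/180·53/14 = 1/6 ✓
b·c³: 207/304·8/27 + (-343/54720)·(-512/343) + 7/180·1 = 1/4 ✓
b·(c∘Ac): (-343/54720)·1216/343 + 7/180·53/14 = 1/8 ✓
b·Ac²: (-343/54720)·(-304/147) + 7/180·38/21 = 1/12 ✓
b·A²c: 7/180·15/14 = 1/24 ✓; 4 stages ⇒ order 4.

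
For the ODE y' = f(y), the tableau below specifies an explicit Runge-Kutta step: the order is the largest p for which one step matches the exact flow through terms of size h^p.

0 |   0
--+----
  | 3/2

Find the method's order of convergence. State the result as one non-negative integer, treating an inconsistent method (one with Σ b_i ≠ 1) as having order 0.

0

b = (3/2)
c = (0)
Σ b_i: 3/2·1 = 3/2 ≠ 1 ⇒ order 0.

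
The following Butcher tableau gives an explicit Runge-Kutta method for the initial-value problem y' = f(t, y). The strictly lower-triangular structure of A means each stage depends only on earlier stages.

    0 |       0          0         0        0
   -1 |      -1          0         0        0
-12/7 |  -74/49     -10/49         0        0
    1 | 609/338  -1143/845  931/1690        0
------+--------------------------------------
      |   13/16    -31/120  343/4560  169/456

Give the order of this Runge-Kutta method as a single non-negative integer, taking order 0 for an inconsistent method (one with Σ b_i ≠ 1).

4

b = (13/16, -31/120, 343/4560, 169/456)
c = (0, -1, -12/7, 1)
Ac = (0, 0, 10/49, 69/169)
Σ b_i: 13/16·1 + (-31/120)·1 + 343/4560·1 + 169/456·1 = 1 ✓
b·c: (-31/120)·(-1) + 343/4560·(-12/7) + 169/456·1 = 1/2 ✓
b·c²: (-31/120)·1 + 343/4560·144/49 + 169/456·1 = 1/3 ✓
b·Ac: 343/4560·10/49 + 169/456·69/169 = 1/6 ✓
b·c³: (-31/120)·(-1) + 343/4560·(-1728/343) + 169/456·1 = 1/4 ✓
b·(c∘Ac): 343/4560·(-120/343) + 169/456·69/169 = 1/8 ✓
b·Ac²: 343/4560·(-10/49) + 169/456·45/169 = 1/12 ✓
b·A²c: 169/456·19/169 = 1/24 ✓; 4 stages ⇒ order 4.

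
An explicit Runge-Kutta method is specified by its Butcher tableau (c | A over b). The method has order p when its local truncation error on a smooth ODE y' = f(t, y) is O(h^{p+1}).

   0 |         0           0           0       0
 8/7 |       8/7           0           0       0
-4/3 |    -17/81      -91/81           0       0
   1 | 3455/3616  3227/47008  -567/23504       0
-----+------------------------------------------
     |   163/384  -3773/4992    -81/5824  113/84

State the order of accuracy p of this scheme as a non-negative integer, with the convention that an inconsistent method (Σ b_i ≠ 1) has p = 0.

4

b = (163/384, -3773/4992, -81/5824, 113/84)
c = (0, 8/7, -4/3, 1)
Ac = (0, 0, -104/81, 25/226)
Σ b_i: 163/384·1 + (-3773/4992)·1 + (-81/5824)·1 + 113/84·1 = 1 ✓
b·c: (-3773/4992)·8/7 + (-81/5824)·(-4/3) + 113/84·1 = 1/2 ✓
b·c²: (-3773/4992)·64/49 + (-81/5824)·16/9 + 113/84·1 = 1/3 ✓
b·Ac: (-81/5824)·(-104/81) + 113/84·25/226 = 1/6 ✓
b·c³: (-3773/4992)·512/343 + (-81/5824)·(-64/27) + 113/84·1 = 1/4 ✓
b·(c∘Ac): (-81/5824)·416/243 + 113/84·25/226 = 1/8 ✓
b·Ac²: (-81/5824)·(-832/567) + 113/84·37/791 = 1/12 ✓
b·A²c: 113/84·7/226 = 1/24 ✓; 4 stages ⇒ order 4.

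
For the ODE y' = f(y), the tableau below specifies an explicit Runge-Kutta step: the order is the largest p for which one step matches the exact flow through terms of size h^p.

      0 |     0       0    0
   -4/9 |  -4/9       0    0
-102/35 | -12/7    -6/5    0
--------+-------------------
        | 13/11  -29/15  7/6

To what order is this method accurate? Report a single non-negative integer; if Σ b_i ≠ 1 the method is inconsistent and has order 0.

0

b = (13/11, -29/15, 7/6)
c = (0, -4/9, -102/35)
Ac = (0, 0, 8/15)
Σ b_i: 13/11·1 + (-29/15)·1 + 7/6·1 = 137/330 ≠ 1 ⇒ order 0.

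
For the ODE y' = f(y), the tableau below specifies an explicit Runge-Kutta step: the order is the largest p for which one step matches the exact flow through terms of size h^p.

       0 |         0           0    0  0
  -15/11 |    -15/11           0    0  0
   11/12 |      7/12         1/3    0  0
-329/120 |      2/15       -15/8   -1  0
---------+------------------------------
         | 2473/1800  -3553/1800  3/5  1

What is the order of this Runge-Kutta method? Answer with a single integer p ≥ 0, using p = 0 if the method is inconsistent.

b = (2473/1800, -3553/1800, 3/5, 1)
c = (0, -15/11, 11/12, -329/120)
Ac = (0, 0, -5/11, 433/264)
Σ b_i: 2473/1800·1 + (-3553/1800)·1 + 3/5·1 + 1·1 = 1 ✓
b·c: (-3553/1800)·(-15/11) + 3/5·11/12 + 1·(-329/120) = 1/2 ✓
b·c²: (-3553/1800)·225/121 + 3/5·121/144 + 1·108241/14400 = 689111/158400 ≠ 1/3 ⇒ order 2.
b·Ac: 3/5·(-5/11) + 1·433/264 = 361/264 ≠ 1/6

2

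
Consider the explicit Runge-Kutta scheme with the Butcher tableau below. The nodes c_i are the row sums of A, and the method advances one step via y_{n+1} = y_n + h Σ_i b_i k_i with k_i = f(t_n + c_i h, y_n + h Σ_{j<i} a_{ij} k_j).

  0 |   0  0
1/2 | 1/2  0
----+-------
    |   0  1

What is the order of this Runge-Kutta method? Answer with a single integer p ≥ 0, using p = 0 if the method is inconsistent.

b = (0, 1)
c = (0, 1/2)
Σ b_i: 1·1 = 1 ✓
b·c: 1·1/2 = 1/2 ✓; 2 stages ⇒ order 2.

2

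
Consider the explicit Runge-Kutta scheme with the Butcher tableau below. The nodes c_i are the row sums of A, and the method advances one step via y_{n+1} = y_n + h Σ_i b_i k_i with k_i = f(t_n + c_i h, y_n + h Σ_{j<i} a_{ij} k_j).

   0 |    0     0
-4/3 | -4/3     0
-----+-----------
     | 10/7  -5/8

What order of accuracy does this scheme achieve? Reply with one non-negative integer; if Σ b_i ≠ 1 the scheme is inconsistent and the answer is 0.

0

b = (10/7, -5/8)
c = (0, -4/3)
Σ b_i: 10/7·1 + (-5/8)·1 = 45/56 ≠ 1 ⇒ order 0.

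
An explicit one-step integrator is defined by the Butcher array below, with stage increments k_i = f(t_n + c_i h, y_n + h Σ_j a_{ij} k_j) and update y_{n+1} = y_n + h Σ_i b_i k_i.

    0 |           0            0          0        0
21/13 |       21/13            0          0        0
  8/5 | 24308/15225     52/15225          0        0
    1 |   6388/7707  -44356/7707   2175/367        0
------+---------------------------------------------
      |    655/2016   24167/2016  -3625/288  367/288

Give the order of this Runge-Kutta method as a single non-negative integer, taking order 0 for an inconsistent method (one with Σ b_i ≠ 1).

b = (655/2016, 24167/2016, -3625/288, 367/288)
c = (0, 21/13, 8/5, 1)
Ac = (0, 0, 4/725, 68/367)
Σ b_i: 655/2016·1 + 24167/2016·1 + (-3625/288)·1 + 367/288·1 = 1 ✓
b·c: 24167/2016·21/13 + (-3625/288)·8/5 + 367/288·1 = 1/2 ✓
b·c²: 24167/2016·441/169 + (-3625/288)·64/25 + 367/288·1 = 1/3 ✓
b·Ac: (-3625/288)·4/725 + 367/288·68/367 = 1/6 ✓
b·c³: 24167/2016·9261/2197 + (-3625/288)·512/125 + 367/288·1 = 1/4 ✓
b·(c∘Ac): (-3625/288)·32/3625 + 367/288·68/367 = 1/8 ✓
b·Ac²: (-3625/288)·84/9425 + 367/288·732/4771 = 1/12 ✓
b·A²c: 367/288·12/367 = 1/24 ✓; 4 stages ⇒ order 4.

4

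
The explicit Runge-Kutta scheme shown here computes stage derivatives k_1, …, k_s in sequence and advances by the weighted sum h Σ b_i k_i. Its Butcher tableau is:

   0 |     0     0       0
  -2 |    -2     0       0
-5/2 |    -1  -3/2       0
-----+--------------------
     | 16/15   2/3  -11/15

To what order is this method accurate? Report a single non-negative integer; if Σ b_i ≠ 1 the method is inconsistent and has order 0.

b = (16/15, 2/3, -11/15)
c = (0, -2, -5/2)
Ac = (0, 0, 3)
Σ b_i: 16/15·1 + 2/3·1 + (-11/15)·1 = 1 ✓
b·c: 2/3·(-2) + (-11/15)·(-5/2) = 1/2 ✓
b·c²: 2/3·4 + (-11/15)·25/4 = -23/12 ≠ 1/3 ⇒ order 2.
b·Ac: (-11/15)·3 = -11/5 ≠ 1/6

2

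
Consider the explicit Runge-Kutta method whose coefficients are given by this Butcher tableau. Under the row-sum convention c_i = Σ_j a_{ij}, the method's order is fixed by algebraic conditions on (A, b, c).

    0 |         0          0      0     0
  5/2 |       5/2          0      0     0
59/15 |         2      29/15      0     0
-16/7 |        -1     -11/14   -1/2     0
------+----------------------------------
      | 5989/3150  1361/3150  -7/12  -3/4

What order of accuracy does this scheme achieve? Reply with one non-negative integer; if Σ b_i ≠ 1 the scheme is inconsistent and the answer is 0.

b = (5989/3150, 1361/3150, -7/12, -3/4)
c = (0, 5/2, 59/15, -16/7)
Ac = (0, 0, 29/6, -1651/420)
Σ b_i: 5989/3150·1 + 1361/3150·1 + (-7/12)·1 + (-3/4)·1 = 1 ✓
b·c: 1361/3150·5/2 + (-7/12)·59/15 + (-3/4)·(-16/7) = 1/2 ✓
b·c²: 1361/3150·25/4 + (-7/12)·3481/225 + (-3/4)·256/49 = -2710241/264600 ≠ 1/3 ⇒ order 2.
b·Ac: (-7/12)·29/6 + (-3/4)·(-1651/420) = 649/5040 ≠ 1/6

2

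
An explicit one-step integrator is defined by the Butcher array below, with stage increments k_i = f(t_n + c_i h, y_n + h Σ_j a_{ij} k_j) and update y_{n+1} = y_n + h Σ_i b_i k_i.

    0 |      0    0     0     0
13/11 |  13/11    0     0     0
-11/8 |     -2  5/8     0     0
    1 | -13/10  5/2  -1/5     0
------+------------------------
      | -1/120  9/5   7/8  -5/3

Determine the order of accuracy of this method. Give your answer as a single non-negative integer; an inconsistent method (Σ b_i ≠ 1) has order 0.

b = (-1/120, 9/5, 7/8, -5/3)
c = (0, 13/11, -11/8, 1)
Ac = (0, 0, 65/88, 1421/440)
Σ b_i: (-1/120)·1 + 9/5·1 + 7/8·1 + (-5/3)·1 = 1 ✓
b·c: 9/5·13/11 + 7/8·(-11/8) + (-5/3)·1 = -7841/10560 ≠ 1/2 ⇒ order 1.

1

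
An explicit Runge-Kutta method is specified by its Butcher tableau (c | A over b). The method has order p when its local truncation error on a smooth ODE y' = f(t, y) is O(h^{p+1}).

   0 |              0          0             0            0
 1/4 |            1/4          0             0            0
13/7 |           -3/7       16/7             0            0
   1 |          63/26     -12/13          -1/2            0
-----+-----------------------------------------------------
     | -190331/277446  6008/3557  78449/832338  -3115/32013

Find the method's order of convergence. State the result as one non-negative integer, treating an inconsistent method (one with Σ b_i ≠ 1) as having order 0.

3

b = (-190331/277446, 6008/3557, 78449/832338, -3115/32013)
c = (0, 1/4, 13/7, 1)
Ac = (0, 0, 4/7, -211/182)
Σ b_i: (-190331/277446)·1 + 6008/3557·1 + 78449/832338·1 + (-3115/32013)·1 = 1 ✓
b·c: 6008/3557·1/4 + 78449/832338·13/7 + (-3115/32013)·1 = 1/2 ✓
b·c²: 6008/3557·1/16 + 78449/832338·169/49 + (-3115/32013)·1 = 1/3 ✓
b·Ac: 78449/832338·4/7 + (-3115/32013)·(-211/182) = 1/6 ✓
b·c³: 6008/3557·1/64 + 78449/832338·2197/343 + (-3115/32013)·1 = 318383/597576 ≠ 1/4 ⇒ order 3.
b·(c∘Ac): 78449/832338·52/49 + (-3115/32013)·(-211/182) = 19683/92482 ≠ 1/8
b·Ac²: 78449/832338·1/7 + (-3115/32013)·(-4541/2548) = 55837/298788 ≠ 1/12
b·A²c: (-3115/32013)·(-2/7) = 890/32013 ≠ 1/24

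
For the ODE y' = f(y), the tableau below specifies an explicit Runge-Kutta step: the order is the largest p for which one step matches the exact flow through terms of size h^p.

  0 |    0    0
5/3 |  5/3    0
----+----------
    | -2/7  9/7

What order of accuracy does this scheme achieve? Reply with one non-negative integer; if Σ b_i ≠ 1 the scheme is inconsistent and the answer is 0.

1

b = (-2/7, 9/7)
c = (0, 5/3)
Σ b_i: (-2/7)·1 + 9/7·1 = 1 ✓
b·c: 9/7·5/3 = 15/7 ≠ 1/2 ⇒ order 1.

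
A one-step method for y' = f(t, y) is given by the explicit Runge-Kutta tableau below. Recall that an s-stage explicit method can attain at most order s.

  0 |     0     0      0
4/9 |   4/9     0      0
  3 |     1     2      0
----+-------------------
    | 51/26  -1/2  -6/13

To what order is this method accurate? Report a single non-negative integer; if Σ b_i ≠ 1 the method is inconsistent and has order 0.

1

b = (51/26, -1/2, -6/13)
c = (0, 4/9, 3)
Ac = (0, 0, 8/9)
Σ b_i: 51/26·1 + (-1/2)·1 + (-6/13)·1 = 1 ✓
b·c: (-1/2)·4/9 + (-6/13)·3 = -188/117 ≠ 1/2 ⇒ order 1.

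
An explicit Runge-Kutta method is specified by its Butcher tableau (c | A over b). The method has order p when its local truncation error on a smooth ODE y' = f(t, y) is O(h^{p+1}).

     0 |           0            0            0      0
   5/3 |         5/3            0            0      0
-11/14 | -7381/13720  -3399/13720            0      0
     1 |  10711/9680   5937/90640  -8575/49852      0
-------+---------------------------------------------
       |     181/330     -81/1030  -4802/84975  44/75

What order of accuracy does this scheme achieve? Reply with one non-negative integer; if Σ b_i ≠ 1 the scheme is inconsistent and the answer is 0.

4

b = (181/330, -81/1030, -4802/84975, 44/75)
c = (0, 5/3, -11/14, 1)
Ac = (0, 0, -1133/2744, 43/176)
Σ b_i: 181/330·1 + (-81/1030)·1 + (-4802/84975)·1 + 44/75·1 = 1 ✓
b·c: (-81/1030)·5/3 + (-4802/84975)·(-11/14) + 44/75·1 = 1/2 ✓
b·c²: (-81/1030)·25/9 + (-4802/84975)·121/196 + 44/75·1 = 1/3 ✓
b·Ac: (-4802/84975)·(-1133/2744) + 44/75·43/176 = 1/6 ✓
b·c³: (-81/1030)·125/27 + (-4802/84975)·(-1331/2744) + 44/75·1 = 1/4 ✓
b·(c∘Ac): (-4802/84975)·12463/38416 + 44/75·43/176 = 1/8 ✓
b·Ac²: (-4802/84975)·(-5665/8232) + 44/75·5/66 = 1/12 ✓
b·A²c: 44/75·25/352 = 1/24 ✓; 4 stages ⇒ order 4.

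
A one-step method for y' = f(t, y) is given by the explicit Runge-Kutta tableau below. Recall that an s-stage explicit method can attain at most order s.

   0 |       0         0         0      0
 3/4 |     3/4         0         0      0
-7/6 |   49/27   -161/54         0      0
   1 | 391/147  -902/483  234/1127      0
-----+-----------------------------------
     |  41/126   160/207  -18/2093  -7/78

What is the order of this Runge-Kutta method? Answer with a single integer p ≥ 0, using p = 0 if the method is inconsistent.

4

b = (41/126, 160/207, -18/2093, -7/78)
c = (0, 3/4, -7/6, 1)
Ac = (0, 0, -161/72, -23/14)
Σ b_i: 41/126·1 + 160/207·1 + (-18/2093)·1 + (-7/78)·1 = 1 ✓
b·c: 160/207·3/4 + (-18/2093)·(-7/6) + (-7/78)·1 = 1/2 ✓
b·c²: 160/207·9/16 + (-18/2093)·49/36 + (-7/78)·1 = 1/3 ✓
b·Ac: (-18/2093)·(-161/72) + (-7/78)·(-23/14) = 1/6 ✓
b·c³: 160/207·27/64 + (-18/2093)·(-343/216) + (-7/78)·1 = 1/4 ✓
b·(c∘Ac): (-18/2093)·1127/432 + (-7/78)·(-23/14) = 1/8 ✓
b·Ac²: (-18/2093)·(-161/96) + (-7/78)·(-43/56) = 1/12 ✓
b·A²c: (-7/78)·(-13/28) = 1/24 ✓; 4 stages ⇒ order 4.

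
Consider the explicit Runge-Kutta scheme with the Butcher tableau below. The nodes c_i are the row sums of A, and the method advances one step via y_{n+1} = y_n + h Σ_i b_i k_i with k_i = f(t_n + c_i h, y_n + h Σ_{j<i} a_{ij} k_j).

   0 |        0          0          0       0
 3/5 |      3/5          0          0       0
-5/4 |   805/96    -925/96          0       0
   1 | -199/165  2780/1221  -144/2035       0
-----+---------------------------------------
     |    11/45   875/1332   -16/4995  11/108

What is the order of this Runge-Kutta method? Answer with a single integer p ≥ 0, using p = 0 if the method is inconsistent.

b = (11/45, 875/1332, -16/4995, 11/108)
c = (0, 3/5, -5/4, 1)
Ac = (0, 0, -185/32, 16/11)
Σ b_i: 11/45·1 + 875/1332·1 + (-16/4995)·1 + 11/108·1 = 1 ✓
b·c: 875/1332·3/5 + (-16/4995)·(-5/4) + 11/108·1 = 1/2 ✓
b·c²: 875/1332·9/25 + (-16/4995)·25/16 + 11/108·1 = 1/3 ✓
b·Ac: (-16/4995)·(-185/32) + 11/108·16/11 = 1/6 ✓
b·c³: 875/1332·27/125 + (-16/4995)·(-125/64) + 11/108·1 = 1/4 ✓
b·(c∘Ac): (-16/4995)·925/128 + 11/108·16/11 = 1/8 ✓
b·Ac²: (-16/4995)·(-111/32) + 11/108·39/55 = 1/12 ✓
b·A²c: 11/108·9/22 = 1/24 ✓; 4 stages ⇒ order 4.

4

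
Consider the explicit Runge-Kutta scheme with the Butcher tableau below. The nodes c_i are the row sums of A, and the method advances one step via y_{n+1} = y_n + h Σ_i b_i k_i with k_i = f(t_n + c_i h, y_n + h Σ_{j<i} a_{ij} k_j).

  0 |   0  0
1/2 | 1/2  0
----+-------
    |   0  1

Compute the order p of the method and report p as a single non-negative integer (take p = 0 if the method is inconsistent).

2

b = (0, 1)
c = (0, 1/2)
Σ b_i: 1·1 = 1 ✓
b·c: 1·1/2 = 1/2 ✓; 2 stages ⇒ order 2.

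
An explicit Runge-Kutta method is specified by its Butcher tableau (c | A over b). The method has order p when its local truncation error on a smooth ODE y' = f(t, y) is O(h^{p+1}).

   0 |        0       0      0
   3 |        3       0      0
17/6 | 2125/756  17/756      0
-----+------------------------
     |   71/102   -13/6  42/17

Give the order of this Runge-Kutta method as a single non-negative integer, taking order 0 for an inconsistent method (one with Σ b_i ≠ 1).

b = (71/102, -13/6, 42/17)
c = (0, 3, 17/6)
Ac = (0, 0, 17/252)
Σ b_i: 71/102·1 + (-13/6)·1 + 42/17·1 = 1 ✓
b·c: (-13/6)·3 + 42/17·17/6 = 1/2 ✓
b·c²: (-13/6)·9 + 42/17·289/36 = 1/3 ✓
b·Ac: 42/17·17/252 = 1/6 ✓; 3 stages ⇒ order 3.

3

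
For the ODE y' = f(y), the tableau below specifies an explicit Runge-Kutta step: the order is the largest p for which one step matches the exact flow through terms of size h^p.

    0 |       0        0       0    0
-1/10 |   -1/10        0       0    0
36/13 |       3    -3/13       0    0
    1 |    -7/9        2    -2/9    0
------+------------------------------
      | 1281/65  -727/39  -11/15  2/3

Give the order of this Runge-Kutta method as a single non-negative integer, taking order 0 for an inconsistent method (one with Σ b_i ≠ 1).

2

b = (1281/65, -727/39, -11/15, 2/3)
c = (0, -1/10, 36/13, 1)
Ac = (0, 0, 3/130, -53/65)
Σ b_i: 1281/65·1 + (-727/39)·1 + (-11/15)·1 + 2/3·1 = 1 ✓
b·c: (-727/39)·(-1/10) + (-11/15)·36/13 + 2/3·1 = 1/2 ✓
b·c²: (-727/39)·1/100 + (-11/15)·1296/169 + 2/3·1 = -260771/50700 ≠ 1/3 ⇒ order 2.
b·Ac: (-11/15)·3/130 + 2/3·(-53/65) = -1093/1950 ≠ 1/6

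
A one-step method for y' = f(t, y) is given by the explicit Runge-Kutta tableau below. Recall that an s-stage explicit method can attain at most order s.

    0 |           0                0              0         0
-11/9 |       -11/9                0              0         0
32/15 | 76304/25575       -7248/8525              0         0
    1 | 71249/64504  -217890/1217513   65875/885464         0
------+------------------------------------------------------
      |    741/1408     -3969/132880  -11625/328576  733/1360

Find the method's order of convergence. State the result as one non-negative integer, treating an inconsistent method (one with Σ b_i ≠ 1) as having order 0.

4

b = (741/1408, -3969/132880, -11625/328576, 733/1360)
c = (0, -11/9, 32/15, 1)
Ac = (0, 0, 2416/2325, 830/2199)
Σ b_i: 741/1408·1 + (-3969/132880)·1 + (-11625/328576)·1 + 733/1360·1 = 1 ✓
b·c: (-3969/132880)·(-11/9) + (-11625/328576)·32/15 + 733/1360·1 = 1/2 ✓
b·c²: (-3969/132880)·121/81 + (-11625/328576)·1024/225 + 733/1360·1 = 1/3 ✓
b·Ac: (-11625/328576)·2416/2325 + 733/1360·830/2199 = 1/6 ✓
b·c³: (-3969/132880)·(-1331/729) + (-11625/328576)·32768/3375 + 733/1360·1 = 1/4 ✓
b·(c∘Ac): (-11625/328576)·77312/34875 + 733/1360·830/2199 = 1/8 ✓
b·Ac²: (-11625/328576)·(-26576/20925) + 733/1360·470/6597 = 1/12 ✓
b·A²c: 733/1360·170/2199 = 1/24 ✓; 4 stages ⇒ order 4.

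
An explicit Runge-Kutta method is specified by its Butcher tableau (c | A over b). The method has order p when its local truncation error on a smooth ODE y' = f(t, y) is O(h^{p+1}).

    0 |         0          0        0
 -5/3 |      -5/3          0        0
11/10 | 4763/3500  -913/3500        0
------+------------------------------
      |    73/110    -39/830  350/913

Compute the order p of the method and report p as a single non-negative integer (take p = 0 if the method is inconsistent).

3

b = (73/110, -39/830, 350/913)
c = (0, -5/3, 11/10)
Ac = (0, 0, 913/2100)
Σ b_i: 73/110·1 + (-39/830)·1 + 350/913·1 = 1 ✓
b·c: (-39/830)·(-5/3) + 350/913·11/10 = 1/2 ✓
b·c²: (-39/830)·25/9 + 350/913·121/100 = 1/3 ✓
b·Ac: 350/913·913/2100 = 1/6 ✓; 3 stages ⇒ order 3.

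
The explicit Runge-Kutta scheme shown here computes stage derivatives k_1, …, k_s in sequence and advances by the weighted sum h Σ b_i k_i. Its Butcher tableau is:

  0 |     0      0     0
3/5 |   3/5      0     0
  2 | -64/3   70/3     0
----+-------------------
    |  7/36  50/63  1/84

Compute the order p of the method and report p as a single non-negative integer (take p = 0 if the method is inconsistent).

3

b = (7/36, 50/63, 1/84)
c = (0, 3/5, 2)
Ac = (0, 0, 14)
Σ b_i: 7/36·1 + 50/63·1 + 1/84·1 = 1 ✓
b·c: 50/63·3/5 + 1/84·2 = 1/2 ✓
b·c²: 50/63·9/25 + 1/84·4 = 1/3 ✓
b·Ac: 1/84·14 = 1/6 ✓; 3 stages ⇒ order 3.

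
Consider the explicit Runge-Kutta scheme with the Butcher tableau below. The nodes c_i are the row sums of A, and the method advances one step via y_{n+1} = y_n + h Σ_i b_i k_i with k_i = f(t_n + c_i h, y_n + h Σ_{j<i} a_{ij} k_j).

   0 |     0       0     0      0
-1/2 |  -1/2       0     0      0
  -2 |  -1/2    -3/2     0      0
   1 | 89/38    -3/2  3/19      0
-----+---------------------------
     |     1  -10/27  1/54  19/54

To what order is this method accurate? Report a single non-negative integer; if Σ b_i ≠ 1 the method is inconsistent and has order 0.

4

b = (1, -10/27, 1/54, 19/54)
c = (0, -1/2, -2, 1)
Ac = (0, 0, 3/4, 33/76)
Σ b_i: 1·1 + (-10/27)·1 + 1/54·1 + 19/54·1 = 1 ✓
b·c: (-10/27)·(-1/2) + 1/54·(-2) + 19/54·1 = 1/2 ✓
b·c²: (-10/27)·1/4 + 1/54·4 + 19/54·1 = 1/3 ✓
b·Ac: 1/54·3/4 + 19/54·33/76 = 1/6 ✓
b·c³: (-10/27)·(-1/8) + 1/54·(-8) + 19/54·1 = 1/4 ✓
b·(c∘Ac): 1/54·(-3/2) + 19/54·33/76 = 1/8 ✓
b·Ac²: 1/54·(-3/8) + 19/54·39/152 = 1/12 ✓
b·A²c: 19/54·9/76 = 1/24 ✓; 4 stages ⇒ order 4.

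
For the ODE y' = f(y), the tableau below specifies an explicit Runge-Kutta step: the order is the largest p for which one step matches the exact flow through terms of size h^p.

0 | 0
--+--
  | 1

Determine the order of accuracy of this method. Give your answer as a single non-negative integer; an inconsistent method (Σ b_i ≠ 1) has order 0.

1

b = (1)
c = (0)
Σ b_i: 1·1 = 1 ✓; 1 stage ⇒ order 1.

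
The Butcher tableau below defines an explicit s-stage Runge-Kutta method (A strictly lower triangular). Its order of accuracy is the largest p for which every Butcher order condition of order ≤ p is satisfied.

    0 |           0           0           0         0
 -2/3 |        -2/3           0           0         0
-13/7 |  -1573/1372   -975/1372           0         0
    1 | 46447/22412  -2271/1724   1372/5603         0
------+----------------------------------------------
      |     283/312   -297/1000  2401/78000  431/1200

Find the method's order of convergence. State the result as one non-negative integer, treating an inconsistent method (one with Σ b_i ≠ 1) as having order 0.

4

b = (283/312, -297/1000, 2401/78000, 431/1200)
c = (0, -2/3, -13/7, 1)
Ac = (0, 0, 325/686, 365/862)
Σ b_i: 283/312·1 + (-297/1000)·1 + 2401/78000·1 + 431/1200·1 = 1 ✓
b·c: (-297/1000)·(-2/3) + 2401/78000·(-13/7) + 431/1200·1 = 1/2 ✓
b·c²: (-297/1000)·4/9 + 2401/78000·169/49 + 431/1200·1 = 1/3 ✓
b·Ac: 2401/78000·325/686 + 431/1200·365/862 = 1/6 ✓
b·c³: (-297/1000)·(-8/27) + 2401/78000·(-2197/343) + 431/1200·1 = 1/4 ✓
b·(c∘Ac): 2401/78000·(-4225/4802) + 431/1200·365/862 = 1/8 ✓
b·Ac²: 2401/78000·(-325/1029) + 431/1200·335/1293 = 1/12 ✓
b·A²c: 431/1200·50/431 = 1/24 ✓; 4 stages ⇒ order 4.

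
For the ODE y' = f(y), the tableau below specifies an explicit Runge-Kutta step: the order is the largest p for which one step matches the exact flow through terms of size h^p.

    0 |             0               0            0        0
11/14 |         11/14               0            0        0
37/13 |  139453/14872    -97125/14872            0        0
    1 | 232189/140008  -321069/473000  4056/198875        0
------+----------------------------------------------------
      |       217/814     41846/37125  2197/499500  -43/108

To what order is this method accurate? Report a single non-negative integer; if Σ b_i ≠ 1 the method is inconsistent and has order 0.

b = (217/814, 41846/37125, 2197/499500, -43/108)
c = (0, 11/14, 37/13, 1)
Ac = (0, 0, -13875/2704, -327/688)
Σ b_i: 217/814·1 + 41846/37125·1 + 2197/499500·1 + (-43/108)·1 = 1 ✓
b·c: 41846/37125·11/14 + 2197/499500·37/13 + (-43/108)·1 = 1/2 ✓
b·c²: 41846/37125·121/196 + 2197/499500·1369/169 + (-43/108)·1 = 1/3 ✓
b·Ac: 2197/499500·(-13875/2704) + (-43/108)·(-327/688) = 1/6 ✓
b·c³: 41846/37125·1331/2744 + 2197/499500·50653/2197 + (-43/108)·1 = 1/4 ✓
b·(c∘Ac): 2197/499500·(-513375/35152) + (-43/108)·(-327/688) = 1/8 ✓
b·Ac²: 2197/499500·(-152625/37856) + (-43/108)·(-2445/9632) = 1/12 ✓
b·A²c: (-43/108)·(-9/86) = 1/24 ✓; 4 stages ⇒ order 4.

4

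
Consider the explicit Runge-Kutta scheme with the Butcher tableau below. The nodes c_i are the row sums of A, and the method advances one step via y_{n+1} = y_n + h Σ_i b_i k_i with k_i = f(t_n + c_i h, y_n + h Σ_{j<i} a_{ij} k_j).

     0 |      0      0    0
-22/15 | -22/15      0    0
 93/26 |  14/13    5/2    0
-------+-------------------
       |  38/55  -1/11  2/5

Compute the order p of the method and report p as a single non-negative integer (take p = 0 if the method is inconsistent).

1

b = (38/55, -1/11, 2/5)
c = (0, -22/15, 93/26)
Ac = (0, 0, -11/3)
Σ b_i: 38/55·1 + (-1/11)·1 + 2/5·1 = 1 ✓
b·c: (-1/11)·(-22/15) + 2/5·93/26 = 61/39 ≠ 1/2 ⇒ order 1.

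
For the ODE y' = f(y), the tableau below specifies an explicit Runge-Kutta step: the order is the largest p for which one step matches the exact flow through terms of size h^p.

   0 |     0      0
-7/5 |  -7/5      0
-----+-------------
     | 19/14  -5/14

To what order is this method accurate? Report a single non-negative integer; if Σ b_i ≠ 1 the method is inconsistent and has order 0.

b = (19/14, -5/14)
c = (0, -7/5)
Σ b_i: 19/14·1 + (-5/14)·1 = 1 ✓
b·c: (-5/14)·(-7/5) = 1/2 ✓; 2 stages ⇒ order 2.

2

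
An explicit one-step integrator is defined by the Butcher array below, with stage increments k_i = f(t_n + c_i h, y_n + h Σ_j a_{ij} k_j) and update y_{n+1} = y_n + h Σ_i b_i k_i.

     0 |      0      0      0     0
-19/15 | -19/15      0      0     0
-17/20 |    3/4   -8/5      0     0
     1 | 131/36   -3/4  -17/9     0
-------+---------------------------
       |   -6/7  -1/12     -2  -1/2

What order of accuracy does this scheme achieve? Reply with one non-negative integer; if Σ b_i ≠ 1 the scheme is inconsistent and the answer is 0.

0

b = (-6/7, -1/12, -2, -1/2)
c = (0, -19/15, -17/20, 1)
Ac = (0, 0, 152/75, 23/9)
Σ b_i: (-6/7)·1 + (-1/12)·1 + (-2)·1 + (-1/2)·1 = -289/84 ≠ 1 ⇒ order 0.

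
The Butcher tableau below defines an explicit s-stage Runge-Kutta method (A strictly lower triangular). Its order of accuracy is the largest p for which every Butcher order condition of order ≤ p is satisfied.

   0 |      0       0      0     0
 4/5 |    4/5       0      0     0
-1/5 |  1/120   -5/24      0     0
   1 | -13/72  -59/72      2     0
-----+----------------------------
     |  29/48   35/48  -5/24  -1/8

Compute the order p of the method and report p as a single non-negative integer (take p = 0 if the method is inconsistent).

4

b = (29/48, 35/48, -5/24, -1/8)
c = (0, 4/5, -1/5, 1)
Ac = (0, 0, -1/6, -19/18)
Σ b_i: 29/48·1 + 35/48·1 + (-5/24)·1 + (-1/8)·1 = 1 ✓
b·c: 35/48·4/5 + (-5/24)·(-1/5) + (-1/8)·1 = 1/2 ✓
b·c²: 35/48·16/25 + (-5/24)·1/25 + (-1/8)·1 = 1/3 ✓
b·Ac: (-5/24)·(-1/6) + (-1/8)·(-19/18) = 1/6 ✓
b·c³: 35/48·64/125 + (-5/24)·(-1/125) + (-1/8)·1 = 1/4 ✓
b·(c∘Ac): (-5/24)·1/30 + (-1/8)·(-19/18) = 1/8 ✓
b·Ac²: (-5/24)·(-2/15) + (-1/8)·(-4/9) = 1/12 ✓
b·A²c: (-1/8)·(-1/3) = 1/24 ✓; 4 stages ⇒ order 4.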